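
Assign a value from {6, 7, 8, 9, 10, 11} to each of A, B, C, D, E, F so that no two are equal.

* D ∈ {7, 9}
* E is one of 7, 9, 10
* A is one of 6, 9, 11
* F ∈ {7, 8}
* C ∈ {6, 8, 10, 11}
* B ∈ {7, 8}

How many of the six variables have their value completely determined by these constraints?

B and F share exactly the 2 values {7, 8}; by pigeonhole those values go to them, so strike 7, 8 from C, D, E.
D has just one choice, so D = 9. So A, E can't be 9.
That leaves E = 10. Eliminate 10 elsewhere: C.
Determined: D=9, E=10. The other variables each still have more than one consistent value. That makes 2.

2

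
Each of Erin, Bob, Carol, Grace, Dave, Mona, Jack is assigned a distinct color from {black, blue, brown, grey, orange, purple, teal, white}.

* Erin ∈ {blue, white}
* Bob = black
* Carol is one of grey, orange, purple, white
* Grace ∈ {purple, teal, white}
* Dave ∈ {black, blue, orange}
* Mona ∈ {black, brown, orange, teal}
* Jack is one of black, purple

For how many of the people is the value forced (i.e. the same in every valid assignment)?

Bob must be black (only option left). Remove black from Dave, Mona, Jack.
That leaves Jack = purple. Eliminate purple elsewhere: Carol, Grace.
Determined: Bob=black, Jack=purple. The other people each still have more than one consistent value. That makes 2.

2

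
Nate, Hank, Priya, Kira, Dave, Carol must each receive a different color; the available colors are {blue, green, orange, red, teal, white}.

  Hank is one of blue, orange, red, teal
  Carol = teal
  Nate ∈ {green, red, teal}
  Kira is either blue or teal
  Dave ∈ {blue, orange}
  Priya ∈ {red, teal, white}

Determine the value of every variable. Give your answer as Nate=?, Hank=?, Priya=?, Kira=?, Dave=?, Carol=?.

Carol has just one choice, so Carol = teal. So Nate, Hank, Priya, Kira can't be teal.
Kira has just one choice, so Kira = blue. Remove blue from Hank, Dave.
That leaves Dave = orange. Remove orange from Hank.
Hank must be red (only option left). Strike red from Nate, Priya.
Priya has just one choice, so Priya = white.
Nate's domain is down to {green}, so Nate = green.

Nate=green, Hank=red, Priya=white, Kira=blue, Dave=orange, Carol=teal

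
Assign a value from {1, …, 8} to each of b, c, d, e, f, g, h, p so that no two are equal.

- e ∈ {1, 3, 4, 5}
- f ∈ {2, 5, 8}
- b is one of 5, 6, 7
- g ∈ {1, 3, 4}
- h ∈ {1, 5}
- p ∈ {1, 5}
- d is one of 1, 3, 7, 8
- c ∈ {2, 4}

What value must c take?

The 8 variables draw from only 8 values {1, 2, 3, 4, 5, 6, 7, 8}, so each is used; only b can be 6, hence b = 6.
The 7 still-open variables draw from only 7 values {1, 2, 3, 4, 5, 7, 8}, so each is used; only d can be 7, hence d = 7.
Among the 6 still-open variables, 8 fits only f (and all 6 values in {1, 2, 3, 4, 5, 8} must be used), so f = 8.
Among the 5 still-open variables, 2 fits only c (and all 5 values in {1, 2, 3, 4, 5} must be used), so c = 2.

2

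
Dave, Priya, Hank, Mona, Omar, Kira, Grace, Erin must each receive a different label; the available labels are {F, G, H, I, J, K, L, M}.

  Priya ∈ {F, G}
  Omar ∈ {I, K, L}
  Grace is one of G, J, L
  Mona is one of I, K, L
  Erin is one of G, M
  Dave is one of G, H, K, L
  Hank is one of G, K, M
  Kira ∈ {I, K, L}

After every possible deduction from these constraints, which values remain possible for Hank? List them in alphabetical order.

G, M

Among the 8 variables, F fits only Priya (and all 8 values in {F, G, H, I, J, K, L, M} must be used), so Priya = F.
The 7 still-open variables draw from only 7 values {G, H, I, J, K, L, M}, so each is used; only Dave can be H, hence Dave = H.
Among the 6 still-open variables, J fits only Grace (and all 6 values in {G, I, J, K, L, M} must be used), so Grace = J.
Mona, Omar, Kira between them cover only {I, K, L} — a naked triple. Remove those values from Hank.
No further eliminations apply; Hank can still be any of G, M.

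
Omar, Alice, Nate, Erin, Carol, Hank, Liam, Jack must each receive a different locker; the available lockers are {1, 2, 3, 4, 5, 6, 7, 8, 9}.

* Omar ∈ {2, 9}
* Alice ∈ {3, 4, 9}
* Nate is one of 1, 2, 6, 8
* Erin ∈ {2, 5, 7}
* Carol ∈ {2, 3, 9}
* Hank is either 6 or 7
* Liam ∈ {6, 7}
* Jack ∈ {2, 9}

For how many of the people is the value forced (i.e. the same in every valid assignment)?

Omar and Jack between them cover only {2, 9} — a naked pair. Remove those values from Alice, Nate, Erin, Carol.
Carol has just one choice, so Carol = 3. Eliminate 3 elsewhere: Alice.
Alice must be 4 (only option left).
Hank and Liam share exactly the 2 values {6, 7}; by pigeonhole those values go to them, so strike 6, 7 from Nate, Erin.
Erin's domain is down to {5}, so Erin = 5.
Determined: Alice=4, Erin=5, Carol=3. The other people each still have more than one consistent value. That makes 3.

3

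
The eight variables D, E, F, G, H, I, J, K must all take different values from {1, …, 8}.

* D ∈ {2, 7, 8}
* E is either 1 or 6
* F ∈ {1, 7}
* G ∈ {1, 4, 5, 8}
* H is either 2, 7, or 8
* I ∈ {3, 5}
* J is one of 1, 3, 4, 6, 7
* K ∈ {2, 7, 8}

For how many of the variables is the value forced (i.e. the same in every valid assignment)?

D, H, K share exactly the 3 values {2, 7, 8}; by pigeonhole those values go to them, so strike 2, 7, 8 from F, G, J.
F's domain is down to {1}, so F = 1. Strike 1 from E, G, J.
E's domain is down to {6}, so E = 6. Remove 6 from J.
Determined: E=6, F=1. The other variables each still have more than one consistent value. That makes 2.

2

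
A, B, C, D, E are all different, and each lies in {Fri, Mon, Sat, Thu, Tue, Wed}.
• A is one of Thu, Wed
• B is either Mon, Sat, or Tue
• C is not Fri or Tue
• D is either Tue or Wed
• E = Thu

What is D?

E's domain is down to {Thu}, so E = Thu. Eliminate Thu elsewhere: A, C.
That leaves A = Wed. So C, D can't be Wed.
So D = Tue.

Tue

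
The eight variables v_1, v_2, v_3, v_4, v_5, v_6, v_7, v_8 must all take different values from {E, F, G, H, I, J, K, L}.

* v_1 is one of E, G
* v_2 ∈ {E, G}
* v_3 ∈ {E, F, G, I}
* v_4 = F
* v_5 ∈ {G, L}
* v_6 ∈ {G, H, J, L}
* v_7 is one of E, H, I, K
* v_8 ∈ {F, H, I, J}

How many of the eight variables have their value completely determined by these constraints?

4

v_4's domain is down to {F}, so v_4 = F. Eliminate F elsewhere: v_3, v_8.
The 7 still-open variables draw from only 7 values {E, G, H, I, J, K, L}, so each is used; only v_7 can be K, hence v_7 = K.
v_1 and v_2 share exactly the 2 values {E, G}; by pigeonhole those values go to them, so strike E, G from v_3, v_5, v_6.
v_3 has just one choice, so v_3 = I. So v_8 can't be I.
v_5 has just one choice, so v_5 = L. Strike L from v_6.
Determined: v_3=I, v_4=F, v_5=L, v_7=K. The other variables each still have more than one consistent value. That makes 4.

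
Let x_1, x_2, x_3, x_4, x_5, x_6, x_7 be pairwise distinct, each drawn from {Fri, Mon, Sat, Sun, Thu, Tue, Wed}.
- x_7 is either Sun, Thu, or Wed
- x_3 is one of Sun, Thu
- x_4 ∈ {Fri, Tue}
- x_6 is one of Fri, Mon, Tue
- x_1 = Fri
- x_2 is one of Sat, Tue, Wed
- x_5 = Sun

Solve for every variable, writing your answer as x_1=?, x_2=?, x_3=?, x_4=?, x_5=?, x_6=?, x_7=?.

x_1=Fri, x_2=Sat, x_3=Thu, x_4=Tue, x_5=Sun, x_6=Mon, x_7=Wed

x_1 must be Fri (only option left). Remove Fri from x_4, x_6.
x_4 must be Tue (only option left). Remove Tue from x_2, x_6.
x_5 must be Sun (only option left). Eliminate Sun elsewhere: x_3, x_7.
x_6 has just one choice, so x_6 = Mon.
x_3's domain is down to {Thu}, so x_3 = Thu. So x_7 can't be Thu.
x_7 has just one choice, so x_7 = Wed. Remove Wed from x_2.
x_2's domain is down to {Sat}, so x_2 = Sat.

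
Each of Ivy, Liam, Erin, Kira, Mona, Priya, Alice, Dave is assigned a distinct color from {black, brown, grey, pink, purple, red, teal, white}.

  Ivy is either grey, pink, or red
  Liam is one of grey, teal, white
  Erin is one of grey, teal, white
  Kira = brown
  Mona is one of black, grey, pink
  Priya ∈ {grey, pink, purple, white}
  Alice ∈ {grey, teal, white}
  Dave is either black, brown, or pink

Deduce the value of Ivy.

Kira's domain is down to {brown}, so Kira = brown. Eliminate brown elsewhere: Dave.
The 7 still-open variables together cover exactly {black, grey, pink, purple, red, teal, white} — 7 values for 7 variables — and purple appears only in Priya's list, so Priya = purple.
Among the 6 still-open variables, red fits only Ivy (and all 6 values in {black, grey, pink, red, teal, white} must be used), so Ivy = red.

red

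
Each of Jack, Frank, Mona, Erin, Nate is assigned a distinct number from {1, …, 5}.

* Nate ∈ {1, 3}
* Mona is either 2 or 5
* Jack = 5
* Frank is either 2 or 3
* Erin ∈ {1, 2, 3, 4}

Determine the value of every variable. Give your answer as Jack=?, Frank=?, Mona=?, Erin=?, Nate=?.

Jack's domain is down to {5}, so Jack = 5. Eliminate 5 elsewhere: Mona.
Mona's domain is down to {2}, so Mona = 2. So Frank, Erin can't be 2.
Frank must be 3 (only option left). Strike 3 from Erin, Nate.
Nate must be 1 (only option left). Strike 1 from Erin.
Erin must be 4 (only option left).

Jack=5, Frank=3, Mona=2, Erin=4, Nate=1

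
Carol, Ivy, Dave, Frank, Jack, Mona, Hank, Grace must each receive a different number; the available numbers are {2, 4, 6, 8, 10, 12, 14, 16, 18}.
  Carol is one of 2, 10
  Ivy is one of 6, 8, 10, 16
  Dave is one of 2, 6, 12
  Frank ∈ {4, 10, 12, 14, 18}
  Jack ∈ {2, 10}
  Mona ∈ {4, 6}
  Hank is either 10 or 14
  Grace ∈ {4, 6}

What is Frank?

18

The 2 variables Carol and Jack are confined to {2, 10}, which locks those values in; drop them from Ivy, Dave, Frank, Hank.
That leaves Hank = 14. So Frank can't be 14.
Mona and Grace share exactly the 2 values {4, 6}; by pigeonhole those values go to them, so strike 4, 6 from Ivy, Dave, Frank.
Dave's domain is down to {12}, so Dave = 12. Eliminate 12 elsewhere: Frank.
So Frank = 18.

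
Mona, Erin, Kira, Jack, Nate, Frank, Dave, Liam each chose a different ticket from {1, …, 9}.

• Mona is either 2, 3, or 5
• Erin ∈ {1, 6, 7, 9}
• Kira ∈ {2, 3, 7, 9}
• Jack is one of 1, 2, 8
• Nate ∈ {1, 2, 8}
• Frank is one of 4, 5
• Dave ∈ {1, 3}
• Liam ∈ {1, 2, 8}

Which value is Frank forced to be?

The 3 variables Jack, Nate, Liam are confined to {1, 2, 8}, which locks those values in; drop them from Mona, Erin, Kira, Dave.
Dave must be 3 (only option left). Eliminate 3 elsewhere: Mona, Kira.
Mona has just one choice, so Mona = 5. So Frank can't be 5.
So Frank = 4.

4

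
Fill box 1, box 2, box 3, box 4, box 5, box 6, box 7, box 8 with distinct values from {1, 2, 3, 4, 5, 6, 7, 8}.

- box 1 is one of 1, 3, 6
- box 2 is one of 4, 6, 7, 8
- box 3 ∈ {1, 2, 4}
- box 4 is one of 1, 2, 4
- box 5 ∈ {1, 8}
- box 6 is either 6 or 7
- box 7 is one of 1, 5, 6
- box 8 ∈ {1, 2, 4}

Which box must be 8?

The 8 variables together cover exactly {1, 2, 3, 4, 5, 6, 7, 8} — 8 values for 8 variables — and 3 appears only in box 1's list, so box 1 = 3.
The 7 still-open variables together cover exactly {1, 2, 4, 5, 6, 7, 8} — 7 values for 7 variables — and 5 appears only in box 7's list, so box 7 = 5.
box 3, box 4, box 8 between them cover only {1, 2, 4} — a naked triple. Remove those values from box 2, box 5.
So 8 goes to box 5.

box 5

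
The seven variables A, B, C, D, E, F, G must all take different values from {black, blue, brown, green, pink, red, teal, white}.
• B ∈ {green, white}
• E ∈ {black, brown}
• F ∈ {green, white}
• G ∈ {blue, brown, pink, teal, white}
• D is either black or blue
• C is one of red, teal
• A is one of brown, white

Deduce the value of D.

B and F between them cover only {green, white} — a naked pair. Remove those values from A, G.
That leaves A = brown. Strike brown from E, G.
That leaves E = black. Eliminate black elsewhere: D.
So D = blue.

blue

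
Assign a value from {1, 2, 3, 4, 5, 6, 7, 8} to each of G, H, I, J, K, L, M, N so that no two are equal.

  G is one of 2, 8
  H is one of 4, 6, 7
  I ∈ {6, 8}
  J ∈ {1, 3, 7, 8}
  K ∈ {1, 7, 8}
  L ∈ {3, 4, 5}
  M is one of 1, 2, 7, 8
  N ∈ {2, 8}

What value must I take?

The 8 variables draw from only 8 values {1, 2, 3, 4, 5, 6, 7, 8}, so each is used; only L can be 5, hence L = 5.
The 7 still-open variables together cover exactly {1, 2, 3, 4, 6, 7, 8} — 7 values for 7 variables — and 3 appears only in J's list, so J = 3.
Among the 6 still-open variables, 4 fits only H (and all 6 values in {1, 2, 4, 6, 7, 8} must be used), so H = 4.
The 5 still-open variables together cover exactly {1, 2, 6, 7, 8} — 5 values for 5 variables — and 6 appears only in I's list, so I = 6.

6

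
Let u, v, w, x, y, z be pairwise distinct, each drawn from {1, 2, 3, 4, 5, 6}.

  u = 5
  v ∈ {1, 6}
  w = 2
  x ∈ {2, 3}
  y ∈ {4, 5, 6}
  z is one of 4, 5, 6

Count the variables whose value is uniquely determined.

4

u's domain is down to {5}, so u = 5. So y, z can't be 5.
w must be 2 (only option left). So x can't be 2.
That leaves x = 3.
The 3 still-open variables together cover exactly {1, 4, 6} — 3 values for 3 variables — and 1 appears only in v's list, so v = 1.
Determined: u=5, v=1, w=2, x=3. The other variables each still have more than one consistent value. That makes 4.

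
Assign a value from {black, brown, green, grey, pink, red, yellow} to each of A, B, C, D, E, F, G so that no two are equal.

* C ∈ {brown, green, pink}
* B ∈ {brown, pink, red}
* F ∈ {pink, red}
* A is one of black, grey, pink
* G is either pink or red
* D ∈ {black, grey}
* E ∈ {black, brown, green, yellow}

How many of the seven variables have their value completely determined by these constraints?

Among the 7 variables, yellow fits only E (and all 7 values in {black, brown, green, grey, pink, red, yellow} must be used), so E = yellow.
Among the 6 still-open variables, green fits only C (and all 6 values in {black, brown, green, grey, pink, red} must be used), so C = green.
The 5 still-open variables together cover exactly {black, brown, grey, pink, red} — 5 values for 5 variables — and brown appears only in B's list, so B = brown.
F and G between them cover only {pink, red} — a naked pair. Remove those values from A.
Determined: B=brown, C=green, E=yellow. The other variables each still have more than one consistent value. That makes 3.

3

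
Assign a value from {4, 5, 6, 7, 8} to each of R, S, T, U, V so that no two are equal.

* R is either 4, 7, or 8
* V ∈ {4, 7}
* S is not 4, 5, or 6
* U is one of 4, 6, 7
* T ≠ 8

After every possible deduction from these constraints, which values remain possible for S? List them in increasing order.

7, 8

The 5 variables draw from only 5 values {4, 5, 6, 7, 8}, so each is used; only T can be 5, hence T = 5.
The 4 still-open variables draw from only 4 values {4, 6, 7, 8}, so each is used; only U can be 6, hence U = 6.
No further eliminations apply; S can still be any of 7, 8.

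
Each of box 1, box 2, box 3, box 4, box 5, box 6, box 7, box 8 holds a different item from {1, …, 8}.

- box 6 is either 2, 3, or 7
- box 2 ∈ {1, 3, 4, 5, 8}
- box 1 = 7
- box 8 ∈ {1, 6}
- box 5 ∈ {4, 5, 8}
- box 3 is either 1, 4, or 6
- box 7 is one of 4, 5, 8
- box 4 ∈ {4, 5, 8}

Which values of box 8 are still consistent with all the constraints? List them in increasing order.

box 1's domain is down to {7}, so box 1 = 7. Strike 7 from box 6.
The 7 still-open variables draw from only 7 values {1, 2, 3, 4, 5, 6, 8}, so each is used; only box 6 can be 2, hence box 6 = 2.
The 6 still-open variables draw from only 6 values {1, 3, 4, 5, 6, 8}, so each is used; only box 2 can be 3, hence box 2 = 3.
box 4, box 5, box 7 share exactly the 3 values {4, 5, 8}; by pigeonhole those values go to them, so strike 4, 5, 8 from box 3.
No further eliminations apply; box 8 can still be any of 1, 6.

1, 6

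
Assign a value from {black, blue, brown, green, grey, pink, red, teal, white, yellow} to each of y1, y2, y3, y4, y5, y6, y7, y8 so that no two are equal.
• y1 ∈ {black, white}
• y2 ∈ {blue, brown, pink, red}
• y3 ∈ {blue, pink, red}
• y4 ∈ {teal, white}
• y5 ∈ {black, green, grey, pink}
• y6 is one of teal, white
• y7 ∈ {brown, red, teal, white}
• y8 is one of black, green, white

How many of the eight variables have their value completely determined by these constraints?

The 2 variables y4 and y6 are confined to {teal, white}, which locks those values in; drop them from y1, y7, y8.
y1 must be black (only option left). Remove black from y5, y8.
That leaves y8 = green. So y5 can't be green.
Determined: y1=black, y8=green. The other variables each still have more than one consistent value. That makes 2.

2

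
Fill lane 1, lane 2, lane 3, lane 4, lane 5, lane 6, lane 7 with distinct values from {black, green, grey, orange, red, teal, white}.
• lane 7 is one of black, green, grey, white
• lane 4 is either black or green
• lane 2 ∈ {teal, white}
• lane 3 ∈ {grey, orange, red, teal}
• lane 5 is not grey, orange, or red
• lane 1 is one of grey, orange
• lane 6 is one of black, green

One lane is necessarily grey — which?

Among the 7 variables, red fits only lane 3 (and all 7 values in {black, green, grey, orange, red, teal, white} must be used), so lane 3 = red.
The 6 still-open variables draw from only 6 values {black, green, grey, orange, teal, white}, so each is used; only lane 1 can be orange, hence lane 1 = orange.
Among the 5 still-open variables, grey fits only lane 7 (and all 5 values in {black, green, grey, teal, white} must be used), so lane 7 = grey.

lane 7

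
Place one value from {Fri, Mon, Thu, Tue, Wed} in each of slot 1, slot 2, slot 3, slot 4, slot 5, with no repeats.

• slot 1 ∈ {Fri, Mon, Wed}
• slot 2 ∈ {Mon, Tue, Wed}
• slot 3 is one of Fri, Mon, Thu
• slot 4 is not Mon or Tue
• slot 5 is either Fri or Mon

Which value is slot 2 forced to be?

Among the 5 variables, Tue fits only slot 2 (and all 5 values in {Fri, Mon, Thu, Tue, Wed} must be used), so slot 2 = Tue.

Tue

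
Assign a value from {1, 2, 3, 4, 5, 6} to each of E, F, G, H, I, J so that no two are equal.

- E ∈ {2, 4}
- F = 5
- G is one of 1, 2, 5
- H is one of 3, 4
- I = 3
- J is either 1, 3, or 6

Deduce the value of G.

1

F's domain is down to {5}, so F = 5. Remove 5 from G.
I must be 3 (only option left). Remove 3 from H, J.
H's domain is down to {4}, so H = 4. Strike 4 from E.
E's domain is down to {2}, so E = 2. So G can't be 2.
So G = 1.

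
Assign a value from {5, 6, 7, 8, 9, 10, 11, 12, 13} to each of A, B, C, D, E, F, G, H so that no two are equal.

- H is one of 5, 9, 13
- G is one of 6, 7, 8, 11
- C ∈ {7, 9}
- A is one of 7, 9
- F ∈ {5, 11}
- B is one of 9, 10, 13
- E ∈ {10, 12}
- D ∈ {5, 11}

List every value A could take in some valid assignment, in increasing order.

7, 9

The 2 variables A and C are confined to {7, 9}, which locks those values in; drop them from B, G, H.
The 2 variables D and F are confined to {5, 11}, which locks those values in; drop them from G, H.
That leaves H = 13. Strike 13 from B.
B must be 10 (only option left). Remove 10 from E.
E has just one choice, so E = 12.
No further eliminations apply; A can still be any of 7, 9.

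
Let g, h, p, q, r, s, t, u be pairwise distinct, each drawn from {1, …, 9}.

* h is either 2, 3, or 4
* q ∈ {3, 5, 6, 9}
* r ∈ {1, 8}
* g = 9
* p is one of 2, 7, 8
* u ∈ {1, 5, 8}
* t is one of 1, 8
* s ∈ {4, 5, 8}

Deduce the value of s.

4

g has just one choice, so g = 9. Remove 9 from q.
The 2 variables r and t are confined to {1, 8}, which locks those values in; drop them from p, s, u.
That leaves u = 5. So q, s can't be 5.
So s = 4.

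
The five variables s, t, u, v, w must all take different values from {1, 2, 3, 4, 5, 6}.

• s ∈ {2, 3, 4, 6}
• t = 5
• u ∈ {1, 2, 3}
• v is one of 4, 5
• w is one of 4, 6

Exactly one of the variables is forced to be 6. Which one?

w

t must be 5 (only option left). Strike 5 from v.
v has just one choice, so v = 4. Strike 4 from s, w.
So 6 goes to w.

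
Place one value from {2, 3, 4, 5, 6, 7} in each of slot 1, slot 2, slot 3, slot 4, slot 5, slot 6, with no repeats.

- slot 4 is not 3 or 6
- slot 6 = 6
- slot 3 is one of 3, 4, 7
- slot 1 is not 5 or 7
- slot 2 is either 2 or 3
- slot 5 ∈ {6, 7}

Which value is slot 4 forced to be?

5

slot 6's domain is down to {6}, so slot 6 = 6. Strike 6 from slot 1, slot 5.
slot 5's domain is down to {7}, so slot 5 = 7. Eliminate 7 elsewhere: slot 3, slot 4.
The 4 still-open variables together cover exactly {2, 3, 4, 5} — 4 values for 4 variables — and 5 appears only in slot 4's list, so slot 4 = 5.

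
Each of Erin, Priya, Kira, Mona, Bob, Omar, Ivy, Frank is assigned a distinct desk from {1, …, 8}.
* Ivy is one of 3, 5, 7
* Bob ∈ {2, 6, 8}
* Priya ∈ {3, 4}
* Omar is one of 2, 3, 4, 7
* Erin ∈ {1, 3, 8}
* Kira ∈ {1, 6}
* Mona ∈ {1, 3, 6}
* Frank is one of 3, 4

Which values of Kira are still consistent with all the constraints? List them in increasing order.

The 8 variables together cover exactly {1, 2, 3, 4, 5, 6, 7, 8} — 8 values for 8 variables — and 5 appears only in Ivy's list, so Ivy = 5.
The 7 still-open variables together cover exactly {1, 2, 3, 4, 6, 7, 8} — 7 values for 7 variables — and 7 appears only in Omar's list, so Omar = 7.
The 6 still-open variables draw from only 6 values {1, 2, 3, 4, 6, 8}, so each is used; only Bob can be 2, hence Bob = 2.
Among the 5 still-open variables, 8 fits only Erin (and all 5 values in {1, 3, 4, 6, 8} must be used), so Erin = 8.
Priya and Frank between them cover only {3, 4} — a naked pair. Remove those values from Mona.
No further eliminations apply; Kira can still be any of 1, 6.

1, 6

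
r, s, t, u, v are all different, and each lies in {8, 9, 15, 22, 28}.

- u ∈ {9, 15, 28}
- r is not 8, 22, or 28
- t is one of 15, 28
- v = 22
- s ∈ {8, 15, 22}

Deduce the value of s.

8

v must be 22 (only option left). Remove 22 from s.
The 4 still-open variables together cover exactly {8, 9, 15, 28} — 4 values for 4 variables — and 8 appears only in s's list, so s = 8.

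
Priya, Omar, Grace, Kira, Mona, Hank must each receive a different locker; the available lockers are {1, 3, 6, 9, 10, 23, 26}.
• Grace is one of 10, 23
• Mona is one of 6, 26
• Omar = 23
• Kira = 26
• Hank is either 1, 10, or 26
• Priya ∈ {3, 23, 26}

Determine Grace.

10

Omar's domain is down to {23}, so Omar = 23. Remove 23 from Priya, Grace.
So Grace = 10.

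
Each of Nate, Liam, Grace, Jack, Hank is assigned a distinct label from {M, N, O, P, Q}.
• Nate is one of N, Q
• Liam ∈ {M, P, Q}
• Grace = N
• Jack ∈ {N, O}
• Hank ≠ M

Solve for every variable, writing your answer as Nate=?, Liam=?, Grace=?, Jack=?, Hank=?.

Grace has just one choice, so Grace = N. Eliminate N elsewhere: Nate, Jack, Hank.
That leaves Jack = O. Eliminate O elsewhere: Hank.
Nate has just one choice, so Nate = Q. So Liam, Hank can't be Q.
Hank's domain is down to {P}, so Hank = P. So Liam can't be P.
Liam's domain is down to {M}, so Liam = M.

Nate=Q, Liam=M, Grace=N, Jack=O, Hank=P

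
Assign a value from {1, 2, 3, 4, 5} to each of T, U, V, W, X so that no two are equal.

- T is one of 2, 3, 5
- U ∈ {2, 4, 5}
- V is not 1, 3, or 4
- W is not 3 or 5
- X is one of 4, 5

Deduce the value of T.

Among the 5 variables, 1 fits only W (and all 5 values in {1, 2, 3, 4, 5} must be used), so W = 1.
Among the 4 still-open variables, 3 fits only T (and all 4 values in {2, 3, 4, 5} must be used), so T = 3.

3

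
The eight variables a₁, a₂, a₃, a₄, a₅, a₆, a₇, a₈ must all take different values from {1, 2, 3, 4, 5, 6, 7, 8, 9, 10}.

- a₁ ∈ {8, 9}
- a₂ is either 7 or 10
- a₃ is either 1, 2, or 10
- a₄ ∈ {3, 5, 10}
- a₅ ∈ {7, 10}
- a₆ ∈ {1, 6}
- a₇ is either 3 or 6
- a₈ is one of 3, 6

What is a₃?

a₂ and a₅ between them cover only {7, 10} — a naked pair. Remove those values from a₃, a₄.
The 2 variables a₇ and a₈ are confined to {3, 6}, which locks those values in; drop them from a₄, a₆.
a₄'s domain is down to {5}, so a₄ = 5.
That leaves a₆ = 1. Remove 1 from a₃.
So a₃ = 2.

2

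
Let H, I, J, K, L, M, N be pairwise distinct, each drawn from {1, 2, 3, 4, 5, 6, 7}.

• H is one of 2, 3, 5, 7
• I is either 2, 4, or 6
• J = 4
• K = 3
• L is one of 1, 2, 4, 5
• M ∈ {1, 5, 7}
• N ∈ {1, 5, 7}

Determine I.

J must be 4 (only option left). So I, L can't be 4.
That leaves K = 3. Remove 3 from H.
The 5 still-open variables draw from only 5 values {1, 2, 5, 6, 7}, so each is used; only I can be 6, hence I = 6.

6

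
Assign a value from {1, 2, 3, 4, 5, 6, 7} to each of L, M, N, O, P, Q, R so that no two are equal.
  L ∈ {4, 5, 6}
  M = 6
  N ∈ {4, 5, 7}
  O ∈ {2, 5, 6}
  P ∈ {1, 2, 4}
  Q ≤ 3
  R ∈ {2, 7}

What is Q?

3

M must be 6 (only option left). Remove 6 from L, O.
Among the 6 still-open variables, 3 fits only Q (and all 6 values in {1, 2, 3, 4, 5, 7} must be used), so Q = 3.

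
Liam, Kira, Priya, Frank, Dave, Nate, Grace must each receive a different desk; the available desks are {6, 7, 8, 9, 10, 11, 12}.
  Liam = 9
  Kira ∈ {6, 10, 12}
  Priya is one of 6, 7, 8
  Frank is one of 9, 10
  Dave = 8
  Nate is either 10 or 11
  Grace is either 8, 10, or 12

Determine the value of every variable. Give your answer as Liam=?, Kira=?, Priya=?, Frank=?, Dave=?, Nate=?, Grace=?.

Liam must be 9 (only option left). Eliminate 9 elsewhere: Frank.
That leaves Frank = 10. Remove 10 from Kira, Nate, Grace.
That leaves Dave = 8. Eliminate 8 elsewhere: Priya, Grace.
Nate's domain is down to {11}, so Nate = 11.
Grace's domain is down to {12}, so Grace = 12. Strike 12 from Kira.
Kira has just one choice, so Kira = 6. Eliminate 6 elsewhere: Priya.
Priya must be 7 (only option left).

Liam=9, Kira=6, Priya=7, Frank=10, Dave=8, Nate=11, Grace=12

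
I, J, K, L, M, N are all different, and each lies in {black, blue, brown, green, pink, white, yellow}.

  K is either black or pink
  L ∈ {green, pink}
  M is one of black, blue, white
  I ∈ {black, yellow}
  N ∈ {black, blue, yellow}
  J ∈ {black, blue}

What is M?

The 6 variables draw from only 6 values {black, blue, green, pink, white, yellow}, so each is used; only L can be green, hence L = green.
The 5 still-open variables draw from only 5 values {black, blue, pink, white, yellow}, so each is used; only K can be pink, hence K = pink.
The 4 still-open variables together cover exactly {black, blue, white, yellow} — 4 values for 4 variables — and white appears only in M's list, so M = white.

white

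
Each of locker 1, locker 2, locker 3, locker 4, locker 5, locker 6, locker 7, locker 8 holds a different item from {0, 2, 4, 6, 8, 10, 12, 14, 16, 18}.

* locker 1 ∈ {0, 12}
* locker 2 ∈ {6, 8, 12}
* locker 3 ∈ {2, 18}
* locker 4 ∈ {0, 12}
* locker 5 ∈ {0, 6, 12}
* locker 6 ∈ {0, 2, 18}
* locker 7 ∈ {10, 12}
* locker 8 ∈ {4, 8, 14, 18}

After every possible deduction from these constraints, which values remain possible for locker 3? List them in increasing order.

2, 18

The 2 variables locker 1 and locker 4 are confined to {0, 12}, which locks those values in; drop them from locker 2, locker 5, locker 6, locker 7.
locker 5 has just one choice, so locker 5 = 6. Strike 6 from locker 2.
locker 7's domain is down to {10}, so locker 7 = 10.
locker 2 must be 8 (only option left). Strike 8 from locker 8.
locker 3 and locker 6 between them cover only {2, 18} — a naked pair. Remove those values from locker 8.
No further eliminations apply; locker 3 can still be any of 2, 18.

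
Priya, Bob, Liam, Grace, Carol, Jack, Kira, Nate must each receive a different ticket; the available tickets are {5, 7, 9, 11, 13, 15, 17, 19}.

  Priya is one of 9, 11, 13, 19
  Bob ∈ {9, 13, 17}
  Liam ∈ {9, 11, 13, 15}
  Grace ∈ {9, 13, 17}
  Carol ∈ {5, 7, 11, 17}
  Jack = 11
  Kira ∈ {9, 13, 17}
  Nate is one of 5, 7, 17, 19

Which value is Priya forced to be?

19

Jack must be 11 (only option left). Eliminate 11 elsewhere: Priya, Liam, Carol.
The 7 still-open variables together cover exactly {5, 7, 9, 13, 15, 17, 19} — 7 values for 7 variables — and 15 appears only in Liam's list, so Liam = 15.
Bob, Grace, Kira share exactly the 3 values {9, 13, 17}; by pigeonhole those values go to them, so strike 9, 13, 17 from Priya, Carol, Nate.
So Priya = 19.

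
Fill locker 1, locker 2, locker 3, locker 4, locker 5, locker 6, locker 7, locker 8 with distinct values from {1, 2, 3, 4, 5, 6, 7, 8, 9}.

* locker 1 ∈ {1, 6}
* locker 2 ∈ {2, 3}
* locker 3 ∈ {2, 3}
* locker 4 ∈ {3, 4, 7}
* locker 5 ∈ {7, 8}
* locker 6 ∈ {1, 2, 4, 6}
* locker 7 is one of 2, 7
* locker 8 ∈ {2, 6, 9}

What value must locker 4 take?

The 8 variables together cover exactly {1, 2, 3, 4, 6, 7, 8, 9} — 8 values for 8 variables — and 8 appears only in locker 5's list, so locker 5 = 8.
Among the 7 still-open variables, 9 fits only locker 8 (and all 7 values in {1, 2, 3, 4, 6, 7, 9} must be used), so locker 8 = 9.
locker 2 and locker 3 between them cover only {2, 3} — a naked pair. Remove those values from locker 4, locker 6, locker 7.
That leaves locker 7 = 7. Strike 7 from locker 4.
So locker 4 = 4.

4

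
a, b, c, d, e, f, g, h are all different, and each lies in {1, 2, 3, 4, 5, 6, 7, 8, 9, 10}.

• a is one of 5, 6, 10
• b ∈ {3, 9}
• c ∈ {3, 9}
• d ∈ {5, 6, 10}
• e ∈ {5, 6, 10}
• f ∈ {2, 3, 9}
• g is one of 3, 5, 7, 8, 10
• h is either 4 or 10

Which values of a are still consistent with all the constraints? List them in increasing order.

The 2 variables b and c are confined to {3, 9}, which locks those values in; drop them from f, g.
f's domain is down to {2}, so f = 2.
The 3 variables a, d, e are confined to {5, 6, 10}, which locks those values in; drop them from g, h.
That leaves h = 4.
No further eliminations apply; a can still be any of 5, 6, 10.

5, 6, 10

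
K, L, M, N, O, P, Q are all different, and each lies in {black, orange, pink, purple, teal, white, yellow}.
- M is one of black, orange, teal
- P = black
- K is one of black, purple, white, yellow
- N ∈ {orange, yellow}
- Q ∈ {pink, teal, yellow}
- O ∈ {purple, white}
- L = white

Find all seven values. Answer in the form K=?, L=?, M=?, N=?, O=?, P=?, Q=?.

K=yellow, L=white, M=teal, N=orange, O=purple, P=black, Q=pink

L has just one choice, so L = white. Strike white from K, O.
O has just one choice, so O = purple. Eliminate purple elsewhere: K.
P has just one choice, so P = black. So K, M can't be black.
K must be yellow (only option left). Eliminate yellow elsewhere: N, Q.
N's domain is down to {orange}, so N = orange. Eliminate orange elsewhere: M.
M must be teal (only option left). Strike teal from Q.
Q must be pink (only option left).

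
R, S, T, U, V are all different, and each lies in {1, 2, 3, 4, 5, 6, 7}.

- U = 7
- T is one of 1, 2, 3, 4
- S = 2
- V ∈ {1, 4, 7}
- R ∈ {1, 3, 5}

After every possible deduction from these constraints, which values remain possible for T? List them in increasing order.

1, 3, 4

S's domain is down to {2}, so S = 2. So T can't be 2.
U must be 7 (only option left). Eliminate 7 elsewhere: V.
No further eliminations apply; T can still be any of 1, 3, 4.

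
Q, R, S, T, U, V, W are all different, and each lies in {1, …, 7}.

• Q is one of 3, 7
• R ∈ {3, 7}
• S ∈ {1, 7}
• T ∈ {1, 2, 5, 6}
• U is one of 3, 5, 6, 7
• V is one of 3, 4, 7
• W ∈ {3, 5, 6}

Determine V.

The 7 variables together cover exactly {1, 2, 3, 4, 5, 6, 7} — 7 values for 7 variables — and 2 appears only in T's list, so T = 2.
The 6 still-open variables together cover exactly {1, 3, 4, 5, 6, 7} — 6 values for 6 variables — and 1 appears only in S's list, so S = 1.
Among the 5 still-open variables, 4 fits only V (and all 5 values in {3, 4, 5, 6, 7} must be used), so V = 4.

4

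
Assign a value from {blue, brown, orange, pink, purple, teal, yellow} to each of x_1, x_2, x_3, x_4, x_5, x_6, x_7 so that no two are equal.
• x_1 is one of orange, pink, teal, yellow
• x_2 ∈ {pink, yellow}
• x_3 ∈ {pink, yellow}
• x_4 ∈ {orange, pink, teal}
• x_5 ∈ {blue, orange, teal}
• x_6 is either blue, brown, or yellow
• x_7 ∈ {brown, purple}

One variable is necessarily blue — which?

x_5

The 7 variables together cover exactly {blue, brown, orange, pink, purple, teal, yellow} — 7 values for 7 variables — and purple appears only in x_7's list, so x_7 = purple.
Among the 6 still-open variables, brown fits only x_6 (and all 6 values in {blue, brown, orange, pink, teal, yellow} must be used), so x_6 = brown.
The 5 still-open variables together cover exactly {blue, orange, pink, teal, yellow} — 5 values for 5 variables — and blue appears only in x_5's list, so x_5 = blue.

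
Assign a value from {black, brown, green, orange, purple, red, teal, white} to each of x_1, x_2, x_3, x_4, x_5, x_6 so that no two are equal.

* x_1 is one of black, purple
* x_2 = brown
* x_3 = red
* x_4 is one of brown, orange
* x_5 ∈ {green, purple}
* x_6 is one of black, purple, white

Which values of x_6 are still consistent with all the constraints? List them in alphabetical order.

black, purple, white

x_2 must be brown (only option left). Remove brown from x_4.
x_3 must be red (only option left).
That leaves x_4 = orange.
No further eliminations apply; x_6 can still be any of black, purple, white.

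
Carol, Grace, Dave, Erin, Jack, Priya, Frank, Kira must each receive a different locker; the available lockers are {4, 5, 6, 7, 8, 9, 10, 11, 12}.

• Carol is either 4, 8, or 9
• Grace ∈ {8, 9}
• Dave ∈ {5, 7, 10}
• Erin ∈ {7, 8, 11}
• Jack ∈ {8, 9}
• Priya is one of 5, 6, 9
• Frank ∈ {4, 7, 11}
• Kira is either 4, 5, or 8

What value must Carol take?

4

The 8 variables together cover exactly {4, 5, 6, 7, 8, 9, 10, 11} — 8 values for 8 variables — and 6 appears only in Priya's list, so Priya = 6.
Among the 7 still-open variables, 10 fits only Dave (and all 7 values in {4, 5, 7, 8, 9, 10, 11} must be used), so Dave = 10.
Among the 6 still-open variables, 5 fits only Kira (and all 6 values in {4, 5, 7, 8, 9, 11} must be used), so Kira = 5.
The 2 variables Grace and Jack are confined to {8, 9}, which locks those values in; drop them from Carol, Erin.
So Carol = 4.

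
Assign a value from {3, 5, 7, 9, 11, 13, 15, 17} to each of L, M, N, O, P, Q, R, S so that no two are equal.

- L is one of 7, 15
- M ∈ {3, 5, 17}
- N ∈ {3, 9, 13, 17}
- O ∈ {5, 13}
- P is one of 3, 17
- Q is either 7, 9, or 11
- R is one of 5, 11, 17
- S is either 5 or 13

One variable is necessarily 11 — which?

R

The 8 variables together cover exactly {3, 5, 7, 9, 11, 13, 15, 17} — 8 values for 8 variables — and 15 appears only in L's list, so L = 15.
The 7 still-open variables draw from only 7 values {3, 5, 7, 9, 11, 13, 17}, so each is used; only Q can be 7, hence Q = 7.
The 6 still-open variables draw from only 6 values {3, 5, 9, 11, 13, 17}, so each is used; only N can be 9, hence N = 9.
The 5 still-open variables draw from only 5 values {3, 5, 11, 13, 17}, so each is used; only R can be 11, hence R = 11.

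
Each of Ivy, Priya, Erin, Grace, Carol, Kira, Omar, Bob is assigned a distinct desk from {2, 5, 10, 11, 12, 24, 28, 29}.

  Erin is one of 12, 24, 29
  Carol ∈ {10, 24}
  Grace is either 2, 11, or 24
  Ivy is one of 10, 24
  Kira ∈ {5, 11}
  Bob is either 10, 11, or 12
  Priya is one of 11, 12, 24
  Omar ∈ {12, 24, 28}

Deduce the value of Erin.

29

Among the 8 variables, 2 fits only Grace (and all 8 values in {2, 5, 10, 11, 12, 24, 28, 29} must be used), so Grace = 2.
The 7 still-open variables draw from only 7 values {5, 10, 11, 12, 24, 28, 29}, so each is used; only Kira can be 5, hence Kira = 5.
Among the 6 still-open variables, 28 fits only Omar (and all 6 values in {10, 11, 12, 24, 28, 29} must be used), so Omar = 28.
The 5 still-open variables together cover exactly {10, 11, 12, 24, 29} — 5 values for 5 variables — and 29 appears only in Erin's list, so Erin = 29.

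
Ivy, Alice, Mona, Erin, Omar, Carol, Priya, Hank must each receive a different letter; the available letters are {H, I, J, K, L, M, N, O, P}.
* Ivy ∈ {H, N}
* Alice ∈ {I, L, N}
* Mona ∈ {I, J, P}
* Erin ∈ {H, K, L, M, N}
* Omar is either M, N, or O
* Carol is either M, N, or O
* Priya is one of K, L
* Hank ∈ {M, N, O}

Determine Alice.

I

Omar, Carol, Hank between them cover only {M, N, O} — a naked triple. Remove those values from Ivy, Alice, Erin.
Ivy has just one choice, so Ivy = H. Strike H from Erin.
Erin and Priya share exactly the 2 values {K, L}; by pigeonhole those values go to them, so strike K, L from Alice.
So Alice = I.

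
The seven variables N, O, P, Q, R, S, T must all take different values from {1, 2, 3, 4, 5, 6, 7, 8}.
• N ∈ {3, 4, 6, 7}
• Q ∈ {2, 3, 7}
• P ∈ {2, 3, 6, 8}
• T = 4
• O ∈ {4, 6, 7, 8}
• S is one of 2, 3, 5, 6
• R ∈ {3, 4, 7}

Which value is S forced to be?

T has just one choice, so T = 4. So N, O, R can't be 4.
Among the 6 still-open variables, 5 fits only S (and all 6 values in {2, 3, 5, 6, 7, 8} must be used), so S = 5.

5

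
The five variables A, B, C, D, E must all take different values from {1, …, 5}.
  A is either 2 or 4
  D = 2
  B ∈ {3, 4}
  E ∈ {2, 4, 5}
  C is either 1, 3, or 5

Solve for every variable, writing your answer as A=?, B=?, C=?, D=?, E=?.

A=4, B=3, C=1, D=2, E=5

D must be 2 (only option left). Eliminate 2 elsewhere: A, E.
A must be 4 (only option left). So B, E can't be 4.
B's domain is down to {3}, so B = 3. Remove 3 from C.
E has just one choice, so E = 5. Eliminate 5 elsewhere: C.
C's domain is down to {1}, so C = 1.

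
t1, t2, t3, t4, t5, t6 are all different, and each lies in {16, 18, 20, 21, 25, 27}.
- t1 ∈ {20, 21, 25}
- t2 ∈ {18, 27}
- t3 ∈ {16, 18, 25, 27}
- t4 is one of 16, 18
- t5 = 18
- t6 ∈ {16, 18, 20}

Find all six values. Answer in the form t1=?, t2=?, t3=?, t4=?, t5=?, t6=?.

t1=21, t2=27, t3=25, t4=16, t5=18, t6=20

t5 must be 18 (only option left). Strike 18 from t2, t3, t4, t6.
That leaves t2 = 27. So t3 can't be 27.
t4 must be 16 (only option left). Strike 16 from t3, t6.
t6 has just one choice, so t6 = 20. Strike 20 from t1.
t3's domain is down to {25}, so t3 = 25. Strike 25 from t1.
t1's domain is down to {21}, so t1 = 21.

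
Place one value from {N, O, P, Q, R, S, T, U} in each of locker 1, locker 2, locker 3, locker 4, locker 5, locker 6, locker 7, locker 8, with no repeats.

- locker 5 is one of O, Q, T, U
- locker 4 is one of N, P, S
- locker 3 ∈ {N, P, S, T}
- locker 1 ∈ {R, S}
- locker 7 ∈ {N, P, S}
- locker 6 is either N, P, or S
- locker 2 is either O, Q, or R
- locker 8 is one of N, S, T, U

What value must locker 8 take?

U

locker 4, locker 6, locker 7 share exactly the 3 values {N, P, S}; by pigeonhole those values go to them, so strike N, P, S from locker 1, locker 3, locker 8.
locker 1's domain is down to {R}, so locker 1 = R. Eliminate R elsewhere: locker 2.
locker 3 must be T (only option left). So locker 5, locker 8 can't be T.
So locker 8 = U.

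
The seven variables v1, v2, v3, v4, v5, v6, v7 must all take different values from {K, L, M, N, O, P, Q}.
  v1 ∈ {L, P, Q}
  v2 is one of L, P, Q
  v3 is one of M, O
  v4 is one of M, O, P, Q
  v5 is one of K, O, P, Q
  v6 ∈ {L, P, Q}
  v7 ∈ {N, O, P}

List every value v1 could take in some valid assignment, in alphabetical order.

L, P, Q

Among the 7 variables, K fits only v5 (and all 7 values in {K, L, M, N, O, P, Q} must be used), so v5 = K.
Among the 6 still-open variables, N fits only v7 (and all 6 values in {L, M, N, O, P, Q} must be used), so v7 = N.
The 3 variables v1, v2, v6 are confined to {L, P, Q}, which locks those values in; drop them from v4.
No further eliminations apply; v1 can still be any of L, P, Q.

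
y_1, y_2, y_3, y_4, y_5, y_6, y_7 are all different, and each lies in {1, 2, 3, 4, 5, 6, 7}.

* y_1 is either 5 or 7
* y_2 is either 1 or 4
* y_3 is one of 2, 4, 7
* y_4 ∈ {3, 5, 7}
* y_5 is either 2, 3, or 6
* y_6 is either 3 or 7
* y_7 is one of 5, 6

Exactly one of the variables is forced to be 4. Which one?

y_3

The 7 variables draw from only 7 values {1, 2, 3, 4, 5, 6, 7}, so each is used; only y_2 can be 1, hence y_2 = 1.
The 6 still-open variables together cover exactly {2, 3, 4, 5, 6, 7} — 6 values for 6 variables — and 4 appears only in y_3's list, so y_3 = 4.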